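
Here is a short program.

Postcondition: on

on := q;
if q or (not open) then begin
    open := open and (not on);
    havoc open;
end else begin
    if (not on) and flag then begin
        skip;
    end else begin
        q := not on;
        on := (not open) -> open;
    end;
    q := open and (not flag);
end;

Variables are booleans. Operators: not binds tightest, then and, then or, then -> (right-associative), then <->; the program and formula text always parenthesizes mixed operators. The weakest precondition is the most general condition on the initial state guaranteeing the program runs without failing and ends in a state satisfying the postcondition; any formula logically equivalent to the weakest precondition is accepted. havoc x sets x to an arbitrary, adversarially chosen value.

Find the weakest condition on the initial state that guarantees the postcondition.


Working backward. After the program, on must hold.
Then branch requires on; else branch requires (((not on) and flag) -> on) and ((not ((not on) and flag)) -> ((not open) -> open)).
Before the if: ((q or (not open)) -> on) and ((not (q or (not open))) -> ((((not on) and flag) -> on) and ((not ((not on) and flag)) -> ((not open) -> open))))
Before on := q: ((q or (not open)) -> q) and ((not (q or (not open))) -> ((((not q) and flag) -> q) and ((not ((not q) and flag)) -> ((not open) -> open))))
Answer: WP = ((q or (not open)) -> q) and ((not (q or (not open))) -> ((((not q) and flag) -> q) and ((not ((not q) and flag)) -> ((not open) -> open))))


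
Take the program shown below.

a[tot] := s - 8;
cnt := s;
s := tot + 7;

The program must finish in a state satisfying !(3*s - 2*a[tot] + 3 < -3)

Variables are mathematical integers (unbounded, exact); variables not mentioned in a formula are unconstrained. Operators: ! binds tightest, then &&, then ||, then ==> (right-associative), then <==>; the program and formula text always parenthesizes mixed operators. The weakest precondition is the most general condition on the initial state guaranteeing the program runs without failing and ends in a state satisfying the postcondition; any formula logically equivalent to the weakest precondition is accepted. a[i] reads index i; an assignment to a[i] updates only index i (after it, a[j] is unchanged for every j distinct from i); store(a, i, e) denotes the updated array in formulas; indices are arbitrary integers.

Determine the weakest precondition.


Working backward. After the program, the postcondition !(3*s - 2*a[tot] + 3 < -3) must hold; in canonical form it is !(3*s < 2*a[tot] - 6).
Before s := tot + 7: !(3*tot < 2*a[tot] - 27)
Before cnt := s: !(3*tot < 2*a[tot] - 27)
Before a[tot] := s - 8: !(3*tot < 2*store(a, tot, s - 8)[tot] - 27)
Answer: WP = !(3*tot < 2*store(a, tot, s - 8)[tot] - 27)


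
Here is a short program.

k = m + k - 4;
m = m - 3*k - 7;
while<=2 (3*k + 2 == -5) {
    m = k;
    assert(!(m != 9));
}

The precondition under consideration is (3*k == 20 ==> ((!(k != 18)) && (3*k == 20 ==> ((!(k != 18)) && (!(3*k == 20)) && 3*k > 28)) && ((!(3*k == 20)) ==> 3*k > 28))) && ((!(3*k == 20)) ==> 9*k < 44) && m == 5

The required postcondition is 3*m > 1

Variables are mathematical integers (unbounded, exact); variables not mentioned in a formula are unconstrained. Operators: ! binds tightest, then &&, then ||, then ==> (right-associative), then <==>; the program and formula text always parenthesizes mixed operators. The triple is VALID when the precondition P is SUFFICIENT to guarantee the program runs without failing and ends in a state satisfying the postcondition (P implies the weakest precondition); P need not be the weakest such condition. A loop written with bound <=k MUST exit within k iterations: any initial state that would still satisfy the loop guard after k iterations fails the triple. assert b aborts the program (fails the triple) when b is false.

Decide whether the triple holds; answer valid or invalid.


Working backward. After the program, 3*m > 1 must hold.
Before the loop (bound <=2), unroll the exhaustion recursion (WP_0 = exit-now case; WP_j = one more guarded iteration, up to j = 2):
  WP_0: (!(3*k == -7)) && 3*m > 1
  WP_1: (3*k == -7 ==> ((!(k != 9)) && (!(3*k == -7)) && 3*k > 1)) && ((!(3*k == -7)) ==> 3*m > 1)
  WP_2: (3*k == -7 ==> ((!(k != 9)) && (3*k == -7 ==> ((!(k != 9)) && (!(3*k == -7)) && 3*k > 1)) && ((!(3*k == -7)) ==> 3*k > 1))) && ((!(3*k == -7)) ==> 3*m > 1)
So before the loop: (3*k == -7 ==> ((!(k != 9)) && (3*k == -7 ==> ((!(k != 9)) && (!(3*k == -7)) && 3*k > 1)) && ((!(3*k == -7)) ==> 3*k > 1))) && ((!(3*k == -7)) ==> 3*m > 1)
Before m := m - 3*k - 7: (3*k == -7 ==> ((!(k != 9)) && (3*k == -7 ==> ((!(k != 9)) && (!(3*k == -7)) && 3*k > 1)) && ((!(3*k == -7)) ==> 3*k > 1))) && ((!(3*k == -7)) ==> 3*m > 9*k + 22)
Before k := m + k - 4: (3*k + 3*m == 5 ==> ((!(k + m != 13)) && (3*k + 3*m == 5 ==> ((!(k + m != 13)) && (!(3*k + 3*m == 5)) && 3*k + 3*m > 13)) && ((!(3*k + 3*m == 5)) ==> 3*k + 3*m > 13))) && ((!(3*k + 3*m == 5)) ==> 9*k + 6*m < 14)
The weakest precondition is (3*k + 3*m == 5 ==> ((!(k + m != 13)) && (3*k + 3*m == 5 ==> ((!(k + m != 13)) && (!(3*k + 3*m == 5)) && 3*k + 3*m > 13)) && ((!(3*k + 3*m == 5)) ==> 3*k + 3*m > 13))) && ((!(3*k + 3*m == 5)) ==> 9*k + 6*m < 14).
Check whether (3*k == 20 ==> ((!(k != 18)) && (3*k == 20 ==> ((!(k != 18)) && (!(3*k == 20)) && 3*k > 28)) && ((!(3*k == 20)) ==> 3*k > 28))) && ((!(3*k == 20)) ==> 9*k < 44) && m == 5 implies it.
Countermodel: at the initial state k = -1, m = 5, the precondition holds but the weakest precondition fails.
Answer: invalid


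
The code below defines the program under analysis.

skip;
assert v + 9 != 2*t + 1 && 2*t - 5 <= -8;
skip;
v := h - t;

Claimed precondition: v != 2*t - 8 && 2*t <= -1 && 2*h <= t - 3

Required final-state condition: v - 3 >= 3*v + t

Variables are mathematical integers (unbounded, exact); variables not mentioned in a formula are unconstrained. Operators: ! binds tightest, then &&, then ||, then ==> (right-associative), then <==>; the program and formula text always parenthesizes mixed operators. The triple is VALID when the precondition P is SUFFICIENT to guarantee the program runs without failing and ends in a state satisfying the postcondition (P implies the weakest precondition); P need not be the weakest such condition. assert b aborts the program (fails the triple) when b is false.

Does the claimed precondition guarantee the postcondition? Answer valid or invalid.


Working backward. After the program, the postcondition v - 3 >= 3*v + t must hold; in canonical form it is t + 2*v <= -3.
Before v := h - t: 2*h <= t - 3
Before skip: 2*h <= t - 3
Before assert v + 9 != 2*t + 1 && 2*t - 5 <= -8: v != 2*t - 8 && 2*t <= -3 && 2*h <= t - 3
Before skip: v != 2*t - 8 && 2*t <= -3 && 2*h <= t - 3
The weakest precondition is v != 2*t - 8 && 2*t <= -3 && 2*h <= t - 3.
Check whether v != 2*t - 8 && 2*t <= -1 && 2*h <= t - 3 implies it.
Countermodel: at the initial state h = -2, t = -1, v = -9, the precondition holds but the weakest precondition fails.
Answer: invalid


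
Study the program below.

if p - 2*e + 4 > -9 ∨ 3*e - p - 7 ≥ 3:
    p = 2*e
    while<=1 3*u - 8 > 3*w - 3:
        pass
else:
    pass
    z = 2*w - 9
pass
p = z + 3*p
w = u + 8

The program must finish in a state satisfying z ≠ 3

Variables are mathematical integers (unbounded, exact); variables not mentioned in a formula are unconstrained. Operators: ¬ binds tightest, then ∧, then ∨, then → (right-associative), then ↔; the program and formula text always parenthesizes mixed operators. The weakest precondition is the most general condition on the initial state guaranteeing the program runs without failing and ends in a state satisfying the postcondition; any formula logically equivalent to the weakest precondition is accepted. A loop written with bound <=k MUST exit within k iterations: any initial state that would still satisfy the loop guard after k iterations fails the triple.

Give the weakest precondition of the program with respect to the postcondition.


Working backward. After the program, z ≠ 3 must hold.
Before w := u + 8: z ≠ 3
Before p := z + 3*p: z ≠ 3
Before skip: z ≠ 3
Then branch requires (3*u > 3*w + 5 → ((¬(3*u > 3*w + 5)) ∧ z ≠ 3)) ∧ ((¬(3*u > 3*w + 5)) → z ≠ 3); else branch requires 2*w ≠ 12.
Before the if: ((p > 2*e - 13 ∨ 3*e ≥ p + 10) → ((3*u > 3*w + 5 → ((¬(3*u > 3*w + 5)) ∧ z ≠ 3)) ∧ ((¬(3*u > 3*w + 5)) → z ≠ 3))) ∧ ((¬(p > 2*e - 13 ∨ 3*e ≥ p + 10)) → 2*w ≠ 12)
Answer: WP = ((p > 2*e - 13 ∨ 3*e ≥ p + 10) → ((3*u > 3*w + 5 → ((¬(3*u > 3*w + 5)) ∧ z ≠ 3)) ∧ ((¬(3*u > 3*w + 5)) → z ≠ 3))) ∧ ((¬(p > 2*e - 13 ∨ 3*e ≥ p + 10)) → 2*w ≠ 12)


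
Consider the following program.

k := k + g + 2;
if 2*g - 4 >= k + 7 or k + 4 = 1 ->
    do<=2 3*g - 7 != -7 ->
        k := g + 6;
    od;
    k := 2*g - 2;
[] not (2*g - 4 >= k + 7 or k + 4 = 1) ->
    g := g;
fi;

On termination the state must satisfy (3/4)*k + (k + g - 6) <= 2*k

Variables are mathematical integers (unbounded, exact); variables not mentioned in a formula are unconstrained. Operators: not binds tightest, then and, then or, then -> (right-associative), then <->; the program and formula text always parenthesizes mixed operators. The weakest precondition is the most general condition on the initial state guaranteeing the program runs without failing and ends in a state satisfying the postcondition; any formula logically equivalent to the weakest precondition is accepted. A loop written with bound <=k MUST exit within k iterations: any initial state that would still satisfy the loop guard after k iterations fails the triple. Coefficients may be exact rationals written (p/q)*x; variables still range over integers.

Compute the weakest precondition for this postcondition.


Working backward. After the program, the postcondition (3/4)*k + (k + g - 6) <= 2*k must hold; in canonical form it is g <= (1/4)*k + 6.
Then branch requires (3*g != 0 -> ((3*g != 0 -> ((not (3*g != 0)) and (1/2)*g <= 11/2)) and ((not (3*g != 0)) -> (1/2)*g <= 11/2))) and ((not (3*g != 0)) -> (1/2)*g <= 11/2); else branch requires g <= (1/4)*k + 6.
Before the if: ((2*g >= k + 11 or k = -3) -> ((3*g != 0 -> ((3*g != 0 -> ((not (3*g != 0)) and (1/2)*g <= 11/2)) and ((not (3*g != 0)) -> (1/2)*g <= 11/2))) and ((not (3*g != 0)) -> (1/2)*g <= 11/2))) and ((not (2*g >= k + 11 or k = -3)) -> g <= (1/4)*k + 6)
Before k := k + g + 2: ((g >= k + 13 or g + k = -5) -> ((3*g != 0 -> ((3*g != 0 -> ((not (3*g != 0)) and (1/2)*g <= 11/2)) and ((not (3*g != 0)) -> (1/2)*g <= 11/2))) and ((not (3*g != 0)) -> (1/2)*g <= 11/2))) and ((not (g >= k + 13 or g + k = -5)) -> (3/4)*g <= (1/4)*k + 13/2)
Answer: WP = ((g >= k + 13 or g + k = -5) -> ((3*g != 0 -> ((3*g != 0 -> ((not (3*g != 0)) and (1/2)*g <= 11/2)) and ((not (3*g != 0)) -> (1/2)*g <= 11/2))) and ((not (3*g != 0)) -> (1/2)*g <= 11/2))) and ((not (g >= k + 13 or g + k = -5)) -> (3/4)*g <= (1/4)*k + 13/2)


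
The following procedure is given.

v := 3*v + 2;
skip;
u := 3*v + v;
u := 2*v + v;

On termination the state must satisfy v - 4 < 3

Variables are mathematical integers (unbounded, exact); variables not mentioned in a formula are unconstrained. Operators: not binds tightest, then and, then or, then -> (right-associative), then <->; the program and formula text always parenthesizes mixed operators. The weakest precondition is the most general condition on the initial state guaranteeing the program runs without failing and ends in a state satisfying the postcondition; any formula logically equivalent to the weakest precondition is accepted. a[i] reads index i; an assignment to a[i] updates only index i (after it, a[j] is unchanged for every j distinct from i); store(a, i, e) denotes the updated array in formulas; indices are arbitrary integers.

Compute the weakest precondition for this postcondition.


Working backward. After the program, the postcondition v - 4 < 3 must hold; in canonical form it is v < 7.
Before u := 2*v + v: v < 7
Before u := 3*v + v: v < 7
Before skip: v < 7
Before v := 3*v + 2: 3*v < 5
Answer: WP = 3*v < 5


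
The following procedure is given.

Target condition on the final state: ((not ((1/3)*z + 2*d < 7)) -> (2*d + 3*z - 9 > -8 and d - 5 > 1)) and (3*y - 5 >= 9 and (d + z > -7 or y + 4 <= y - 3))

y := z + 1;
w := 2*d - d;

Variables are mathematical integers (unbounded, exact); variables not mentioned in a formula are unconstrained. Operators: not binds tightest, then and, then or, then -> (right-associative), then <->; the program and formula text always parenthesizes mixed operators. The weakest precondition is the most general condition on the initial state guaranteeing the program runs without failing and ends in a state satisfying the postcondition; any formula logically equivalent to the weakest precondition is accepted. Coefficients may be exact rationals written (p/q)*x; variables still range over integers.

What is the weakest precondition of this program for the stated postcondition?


Working backward. After the program, the postcondition ((not ((1/3)*z + 2*d < 7)) -> (2*d + 3*z - 9 > -8 and d - 5 > 1)) and (3*y - 5 >= 9 and (d + z > -7 or y + 4 <= y - 3)) must hold; in canonical form it is ((not (2*d + (1/3)*z < 7)) -> (2*d + 3*z > 1 and d > 6)) and 3*y >= 14 and d + z > -7.
Before w := 2*d - d: ((not (2*d + (1/3)*z < 7)) -> (2*d + 3*z > 1 and d > 6)) and 3*y >= 14 and d + z > -7
Before y := z + 1: ((not (2*d + (1/3)*z < 7)) -> (2*d + 3*z > 1 and d > 6)) and 3*z >= 11 and d + z > -7
Answer: WP = ((not (2*d + (1/3)*z < 7)) -> (2*d + 3*z > 1 and d > 6)) and 3*z >= 11 and d + z > -7


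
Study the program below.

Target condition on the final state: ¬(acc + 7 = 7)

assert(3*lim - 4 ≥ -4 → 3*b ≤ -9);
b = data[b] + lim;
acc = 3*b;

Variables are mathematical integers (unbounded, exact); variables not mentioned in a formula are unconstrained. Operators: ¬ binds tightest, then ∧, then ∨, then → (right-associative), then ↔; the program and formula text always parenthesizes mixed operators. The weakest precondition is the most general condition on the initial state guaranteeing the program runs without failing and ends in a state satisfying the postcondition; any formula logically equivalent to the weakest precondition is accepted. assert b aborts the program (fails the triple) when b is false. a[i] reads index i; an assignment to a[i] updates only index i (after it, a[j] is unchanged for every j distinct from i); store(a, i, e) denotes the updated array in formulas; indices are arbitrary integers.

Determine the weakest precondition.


Working backward. After the program, the postcondition ¬(acc + 7 = 7) must hold; in canonical form it is ¬(acc = 0).
Before acc := 3*b: ¬(3*b = 0)
Before b := data[b] + lim: ¬(3*data[b] + 3*lim = 0)
Before assert 3*lim - 4 ≥ -4 → 3*b ≤ -9: (3*lim ≥ 0 → 3*b ≤ -9) ∧ (¬(3*data[b] + 3*lim = 0))
Answer: WP = (3*lim ≥ 0 → 3*b ≤ -9) ∧ (¬(3*data[b] + 3*lim = 0))


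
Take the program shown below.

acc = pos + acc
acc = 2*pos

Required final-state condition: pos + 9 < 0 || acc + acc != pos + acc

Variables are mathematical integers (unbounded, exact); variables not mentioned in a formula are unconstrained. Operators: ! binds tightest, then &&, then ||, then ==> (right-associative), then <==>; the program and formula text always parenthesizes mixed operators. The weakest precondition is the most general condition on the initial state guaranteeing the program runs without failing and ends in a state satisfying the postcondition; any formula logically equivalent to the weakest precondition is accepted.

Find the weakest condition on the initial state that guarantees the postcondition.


Working backward. After the program, the postcondition pos + 9 < 0 || acc + acc != pos + acc must hold; in canonical form it is pos < -9 || acc != pos.
Before acc := 2*pos: pos < -9 || pos != 0
Before acc := pos + acc: pos < -9 || pos != 0
Answer: WP = pos < -9 || pos != 0


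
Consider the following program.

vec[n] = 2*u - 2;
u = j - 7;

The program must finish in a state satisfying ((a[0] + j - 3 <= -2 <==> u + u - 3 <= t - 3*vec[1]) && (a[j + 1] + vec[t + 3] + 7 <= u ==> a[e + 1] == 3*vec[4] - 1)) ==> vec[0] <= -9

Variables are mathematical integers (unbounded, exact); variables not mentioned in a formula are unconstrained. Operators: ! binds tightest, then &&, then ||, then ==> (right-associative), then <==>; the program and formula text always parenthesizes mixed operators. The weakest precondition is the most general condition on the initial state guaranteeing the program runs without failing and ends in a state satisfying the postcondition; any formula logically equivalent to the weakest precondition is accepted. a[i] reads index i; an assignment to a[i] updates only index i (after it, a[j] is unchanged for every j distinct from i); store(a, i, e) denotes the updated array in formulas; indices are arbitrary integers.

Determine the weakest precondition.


Working backward. After the program, the postcondition ((a[0] + j - 3 <= -2 <==> u + u - 3 <= t - 3*vec[1]) && (a[j + 1] + vec[t + 3] + 7 <= u ==> a[e + 1] == 3*vec[4] - 1)) ==> vec[0] <= -9 must hold; in canonical form it is ((a[0] + j <= 1 <==> 3*vec[1] + 2*u <= t + 3) && (a[j + 1] + vec[t + 3] <= u - 7 ==> a[e + 1] == 3*vec[4] - 1)) ==> vec[0] <= -9.
Before u := j - 7: ((a[0] + j <= 1 <==> 3*vec[1] + 2*j <= t + 17) && (a[j + 1] + vec[t + 3] <= j - 14 ==> a[e + 1] == 3*vec[4] - 1)) ==> vec[0] <= -9
Before vec[n] := 2*u - 2: ((a[0] + j <= 1 <==> 3*store(vec, n, 2*u - 2)[1] + 2*j <= t + 17) && (a[j + 1] + store(vec, n, 2*u - 2)[t + 3] <= j - 14 ==> a[e + 1] == 3*store(vec, n, 2*u - 2)[4] - 1)) ==> store(vec, n, 2*u - 2)[0] <= -9
Answer: WP = ((a[0] + j <= 1 <==> 3*store(vec, n, 2*u - 2)[1] + 2*j <= t + 17) && (a[j + 1] + store(vec, n, 2*u - 2)[t + 3] <= j - 14 ==> a[e + 1] == 3*store(vec, n, 2*u - 2)[4] - 1)) ==> store(vec, n, 2*u - 2)[0] <= -9


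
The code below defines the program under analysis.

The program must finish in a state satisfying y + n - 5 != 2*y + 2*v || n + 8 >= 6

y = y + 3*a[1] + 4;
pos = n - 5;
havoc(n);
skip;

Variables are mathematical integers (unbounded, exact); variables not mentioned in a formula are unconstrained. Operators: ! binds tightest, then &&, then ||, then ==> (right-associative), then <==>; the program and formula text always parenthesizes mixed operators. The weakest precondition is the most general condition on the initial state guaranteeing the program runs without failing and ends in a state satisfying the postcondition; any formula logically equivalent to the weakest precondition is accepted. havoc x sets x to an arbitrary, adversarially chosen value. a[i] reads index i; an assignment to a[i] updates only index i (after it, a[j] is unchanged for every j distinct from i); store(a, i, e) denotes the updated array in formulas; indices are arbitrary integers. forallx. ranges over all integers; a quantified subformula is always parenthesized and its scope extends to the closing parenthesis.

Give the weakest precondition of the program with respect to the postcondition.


Working backward. After the program, the postcondition y + n - 5 != 2*y + 2*v || n + 8 >= 6 must hold; in canonical form it is n != 2*v + y + 5 || n >= -2.
Before skip: n != 2*v + y + 5 || n >= -2
Before havoc n: forall n_1. (n_1 != 2*v + y + 5 || n_1 >= -2)
Before pos := n - 5: forall n_1. (n_1 != 2*v + y + 5 || n_1 >= -2)
Before y := y + 3*a[1] + 4: forall n_1. (n_1 != 3*a[1] + 2*v + y + 9 || n_1 >= -2)
Answer: WP = forall n_1. (n_1 != 3*a[1] + 2*v + y + 9 || n_1 >= -2)


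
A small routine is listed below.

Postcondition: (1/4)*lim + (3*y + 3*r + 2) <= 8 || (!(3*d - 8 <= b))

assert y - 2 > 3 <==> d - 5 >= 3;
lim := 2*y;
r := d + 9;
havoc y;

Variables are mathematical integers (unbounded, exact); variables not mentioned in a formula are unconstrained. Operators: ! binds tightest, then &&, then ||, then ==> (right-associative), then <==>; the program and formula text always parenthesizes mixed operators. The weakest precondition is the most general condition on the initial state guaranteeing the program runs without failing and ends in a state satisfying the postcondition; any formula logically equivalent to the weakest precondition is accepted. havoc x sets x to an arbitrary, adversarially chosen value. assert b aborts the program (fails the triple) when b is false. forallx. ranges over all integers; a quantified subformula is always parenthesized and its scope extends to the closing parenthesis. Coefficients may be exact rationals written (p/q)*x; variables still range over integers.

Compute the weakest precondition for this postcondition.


Working backward. After the program, the postcondition (1/4)*lim + (3*y + 3*r + 2) <= 8 || (!(3*d - 8 <= b)) must hold; in canonical form it is (1/4)*lim + 3*r + 3*y <= 6 || (!(3*d <= b + 8)).
Before havoc y: forall y_1. ((1/4)*lim + 3*r + 3*y_1 <= 6 || (!(3*d <= b + 8)))
Before r := d + 9: forall y_1. (3*d + (1/4)*lim + 3*y_1 <= -21 || (!(3*d <= b + 8)))
Before lim := 2*y: forall y_1. (3*d + (1/2)*y + 3*y_1 <= -21 || (!(3*d <= b + 8)))
Before assert y - 2 > 3 <==> d - 5 >= 3: (y > 5 <==> d >= 8) && (forall y_1. (3*d + (1/2)*y + 3*y_1 <= -21 || (!(3*d <= b + 8))))
Answer: WP = (y > 5 <==> d >= 8) && (forall y_1. (3*d + (1/2)*y + 3*y_1 <= -21 || (!(3*d <= b + 8))))


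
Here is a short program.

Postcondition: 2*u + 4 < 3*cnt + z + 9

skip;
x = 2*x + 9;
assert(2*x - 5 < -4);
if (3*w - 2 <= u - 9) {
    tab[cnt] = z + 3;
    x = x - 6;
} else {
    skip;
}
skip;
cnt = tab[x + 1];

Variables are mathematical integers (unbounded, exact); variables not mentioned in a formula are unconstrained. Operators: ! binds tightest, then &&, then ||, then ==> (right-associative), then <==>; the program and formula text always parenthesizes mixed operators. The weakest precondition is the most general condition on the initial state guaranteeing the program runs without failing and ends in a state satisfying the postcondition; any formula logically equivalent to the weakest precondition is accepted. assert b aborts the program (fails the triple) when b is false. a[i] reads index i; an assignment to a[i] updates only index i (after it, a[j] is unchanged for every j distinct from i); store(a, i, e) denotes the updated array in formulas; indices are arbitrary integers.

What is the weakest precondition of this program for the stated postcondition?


Working backward. After the program, the postcondition 2*u + 4 < 3*cnt + z + 9 must hold; in canonical form it is 2*u < 3*cnt + z + 5.
Before cnt := tab[x + 1]: 2*u < 3*tab[x + 1] + z + 5
Before skip: 2*u < 3*tab[x + 1] + z + 5
Then branch requires 2*u < 3*store(tab, cnt, z + 3)[x - 5] + z + 5; else branch requires 2*u < 3*tab[x + 1] + z + 5.
Before the if: (3*w <= u - 7 ==> 2*u < 3*store(tab, cnt, z + 3)[x - 5] + z + 5) && ((!(3*w <= u - 7)) ==> 2*u < 3*tab[x + 1] + z + 5)
Before assert 2*x - 5 < -4: 2*x < 1 && (3*w <= u - 7 ==> 2*u < 3*store(tab, cnt, z + 3)[x - 5] + z + 5) && ((!(3*w <= u - 7)) ==> 2*u < 3*tab[x + 1] + z + 5)
Before x := 2*x + 9: 4*x < -17 && (3*w <= u - 7 ==> 2*u < 3*store(tab, cnt, z + 3)[2*x + 4] + z + 5) && ((!(3*w <= u - 7)) ==> 2*u < 3*tab[2*x + 10] + z + 5)
Before skip: 4*x < -17 && (3*w <= u - 7 ==> 2*u < 3*store(tab, cnt, z + 3)[2*x + 4] + z + 5) && ((!(3*w <= u - 7)) ==> 2*u < 3*tab[2*x + 10] + z + 5)
Answer: WP = 4*x < -17 && (3*w <= u - 7 ==> 2*u < 3*store(tab, cnt, z + 3)[2*x + 4] + z + 5) && ((!(3*w <= u - 7)) ==> 2*u < 3*tab[2*x + 10] + z + 5)


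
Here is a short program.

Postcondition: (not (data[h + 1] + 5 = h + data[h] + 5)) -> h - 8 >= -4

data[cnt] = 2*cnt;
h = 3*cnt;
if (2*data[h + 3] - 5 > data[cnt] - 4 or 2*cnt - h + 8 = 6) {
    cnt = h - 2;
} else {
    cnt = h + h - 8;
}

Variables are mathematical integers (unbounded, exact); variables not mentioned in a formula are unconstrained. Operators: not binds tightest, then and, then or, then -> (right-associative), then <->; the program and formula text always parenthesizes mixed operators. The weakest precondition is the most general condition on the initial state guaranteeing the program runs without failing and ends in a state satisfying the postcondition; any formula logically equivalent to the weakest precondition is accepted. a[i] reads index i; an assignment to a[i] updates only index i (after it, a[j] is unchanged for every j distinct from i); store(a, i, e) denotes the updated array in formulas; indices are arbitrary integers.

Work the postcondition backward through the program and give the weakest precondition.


Working backward. After the program, the postcondition (not (data[h + 1] + 5 = h + data[h] + 5)) -> h - 8 >= -4 must hold; in canonical form it is (not (data[h + 1] = data[h] + h)) -> h >= 4.
Then branch requires (not (data[h + 1] = data[h] + h)) -> h >= 4; else branch requires (not (data[h + 1] = data[h] + h)) -> h >= 4.
Before the if: ((2*data[h + 3] > data[cnt] + 1 or 2*cnt = h - 2) -> ((not (data[h + 1] = data[h] + h)) -> h >= 4)) and ((not (2*data[h + 3] > data[cnt] + 1 or 2*cnt = h - 2)) -> ((not (data[h + 1] = data[h] + h)) -> h >= 4))
Before h := 3*cnt: ((2*data[3*cnt + 3] > data[cnt] + 1 or cnt = 2) -> ((not (data[3*cnt + 1] = data[3*cnt] + 3*cnt)) -> 3*cnt >= 4)) and ((not (2*data[3*cnt + 3] > data[cnt] + 1 or cnt = 2)) -> ((not (data[3*cnt + 1] = data[3*cnt] + 3*cnt)) -> 3*cnt >= 4))
Before data[cnt] := 2*cnt: ((2*store(data, cnt, 2*cnt)[3*cnt + 3] > store(data, cnt, 2*cnt)[cnt] + 1 or cnt = 2) -> ((not (store(data, cnt, 2*cnt)[3*cnt + 1] = store(data, cnt, 2*cnt)[3*cnt] + 3*cnt)) -> 3*cnt >= 4)) and ((not (2*store(data, cnt, 2*cnt)[3*cnt + 3] > store(data, cnt, 2*cnt)[cnt] + 1 or cnt = 2)) -> ((not (store(data, cnt, 2*cnt)[3*cnt + 1] = store(data, cnt, 2*cnt)[3*cnt] + 3*cnt)) -> 3*cnt >= 4))
Answer: WP = ((2*store(data, cnt, 2*cnt)[3*cnt + 3] > store(data, cnt, 2*cnt)[cnt] + 1 or cnt = 2) -> ((not (store(data, cnt, 2*cnt)[3*cnt + 1] = store(data, cnt, 2*cnt)[3*cnt] + 3*cnt)) -> 3*cnt >= 4)) and ((not (2*store(data, cnt, 2*cnt)[3*cnt + 3] > store(data, cnt, 2*cnt)[cnt] + 1 or cnt = 2)) -> ((not (store(data, cnt, 2*cnt)[3*cnt + 1] = store(data, cnt, 2*cnt)[3*cnt] + 3*cnt)) -> 3*cnt >= 4))


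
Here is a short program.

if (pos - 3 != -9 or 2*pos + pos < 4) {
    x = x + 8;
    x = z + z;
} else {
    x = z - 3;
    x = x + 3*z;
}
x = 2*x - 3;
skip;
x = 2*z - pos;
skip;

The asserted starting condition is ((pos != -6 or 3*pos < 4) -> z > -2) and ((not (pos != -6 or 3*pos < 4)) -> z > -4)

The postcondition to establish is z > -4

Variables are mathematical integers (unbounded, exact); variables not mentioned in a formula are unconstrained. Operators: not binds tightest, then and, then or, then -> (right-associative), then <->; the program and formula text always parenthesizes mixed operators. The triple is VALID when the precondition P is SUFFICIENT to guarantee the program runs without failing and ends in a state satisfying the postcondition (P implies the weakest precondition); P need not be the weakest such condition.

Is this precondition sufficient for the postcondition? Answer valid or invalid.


Working backward. After the program, z > -4 must hold.
Before skip: z > -4
Before x := 2*z - pos: z > -4
Before skip: z > -4
Before x := 2*x - 3: z > -4
Then branch requires z > -4; else branch requires z > -4.
Before the if: ((pos != -6 or 3*pos < 4) -> z > -4) and ((not (pos != -6 or 3*pos < 4)) -> z > -4)
The weakest precondition is ((pos != -6 or 3*pos < 4) -> z > -4) and ((not (pos != -6 or 3*pos < 4)) -> z > -4).
Check whether ((pos != -6 or 3*pos < 4) -> z > -2) and ((not (pos != -6 or 3*pos < 4)) -> z > -4) implies it.
Every state satisfying the precondition satisfies the weakest precondition: the implication holds.
Answer: valid


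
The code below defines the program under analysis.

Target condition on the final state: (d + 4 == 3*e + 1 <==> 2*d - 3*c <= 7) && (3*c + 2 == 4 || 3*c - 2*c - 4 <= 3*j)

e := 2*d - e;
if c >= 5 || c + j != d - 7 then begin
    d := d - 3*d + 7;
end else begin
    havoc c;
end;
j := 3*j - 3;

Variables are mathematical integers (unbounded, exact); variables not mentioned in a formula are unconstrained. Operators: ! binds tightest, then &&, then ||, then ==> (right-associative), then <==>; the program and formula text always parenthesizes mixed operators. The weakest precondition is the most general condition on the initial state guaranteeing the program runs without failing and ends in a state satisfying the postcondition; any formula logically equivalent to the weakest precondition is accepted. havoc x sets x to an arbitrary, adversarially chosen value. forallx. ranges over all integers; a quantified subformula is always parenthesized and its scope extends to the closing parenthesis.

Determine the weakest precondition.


Working backward. After the program, the postcondition (d + 4 == 3*e + 1 <==> 2*d - 3*c <= 7) && (3*c + 2 == 4 || 3*c - 2*c - 4 <= 3*j) must hold; in canonical form it is (d == 3*e - 3 <==> 2*d <= 3*c + 7) && (3*c == 2 || c <= 3*j + 4).
Before j := 3*j - 3: (d == 3*e - 3 <==> 2*d <= 3*c + 7) && (3*c == 2 || c <= 9*j - 5)
Then branch requires (2*d + 3*e == 10 <==> 3*c + 4*d >= 7) && (3*c == 2 || c <= 9*j - 5); else branch requires forall c_1. ((d == 3*e - 3 <==> 2*d <= 3*c_1 + 7) && (3*c_1 == 2 || c_1 <= 9*j - 5)).
Before the if: ((c >= 5 || c + j != d - 7) ==> ((2*d + 3*e == 10 <==> 3*c + 4*d >= 7) && (3*c == 2 || c <= 9*j - 5))) && ((!(c >= 5 || c + j != d - 7)) ==> (forall c_1. ((d == 3*e - 3 <==> 2*d <= 3*c_1 + 7) && (3*c_1 == 2 || c_1 <= 9*j - 5))))
Before e := 2*d - e: ((c >= 5 || c + j != d - 7) ==> ((8*d == 3*e + 10 <==> 3*c + 4*d >= 7) && (3*c == 2 || c <= 9*j - 5))) && ((!(c >= 5 || c + j != d - 7)) ==> (forall c_1. ((3*e == 5*d - 3 <==> 2*d <= 3*c_1 + 7) && (3*c_1 == 2 || c_1 <= 9*j - 5))))
Answer: WP = ((c >= 5 || c + j != d - 7) ==> ((8*d == 3*e + 10 <==> 3*c + 4*d >= 7) && (3*c == 2 || c <= 9*j - 5))) && ((!(c >= 5 || c + j != d - 7)) ==> (forall c_1. ((3*e == 5*d - 3 <==> 2*d <= 3*c_1 + 7) && (3*c_1 == 2 || c_1 <= 9*j - 5))))


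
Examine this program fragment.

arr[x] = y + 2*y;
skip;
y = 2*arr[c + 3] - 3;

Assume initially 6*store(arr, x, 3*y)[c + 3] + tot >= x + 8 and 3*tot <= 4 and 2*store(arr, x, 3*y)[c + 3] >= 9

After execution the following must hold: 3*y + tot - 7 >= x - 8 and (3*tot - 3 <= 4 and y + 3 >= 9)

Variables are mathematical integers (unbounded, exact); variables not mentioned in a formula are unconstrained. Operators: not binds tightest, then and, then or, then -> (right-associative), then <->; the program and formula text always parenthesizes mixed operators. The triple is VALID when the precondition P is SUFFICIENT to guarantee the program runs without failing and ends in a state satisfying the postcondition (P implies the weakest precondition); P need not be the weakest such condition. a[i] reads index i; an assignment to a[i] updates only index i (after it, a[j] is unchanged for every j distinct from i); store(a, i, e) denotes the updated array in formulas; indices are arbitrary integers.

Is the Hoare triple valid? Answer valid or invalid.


Working backward. After the program, the postcondition 3*y + tot - 7 >= x - 8 and (3*tot - 3 <= 4 and y + 3 >= 9) must hold; in canonical form it is tot + 3*y >= x - 1 and 3*tot <= 7 and y >= 6.
Before y := 2*arr[c + 3] - 3: 6*arr[c + 3] + tot >= x + 8 and 3*tot <= 7 and 2*arr[c + 3] >= 9
Before skip: 6*arr[c + 3] + tot >= x + 8 and 3*tot <= 7 and 2*arr[c + 3] >= 9
Before arr[x] := y + 2*y: 6*store(arr, x, 3*y)[c + 3] + tot >= x + 8 and 3*tot <= 7 and 2*store(arr, x, 3*y)[c + 3] >= 9
The weakest precondition is 6*store(arr, x, 3*y)[c + 3] + tot >= x + 8 and 3*tot <= 7 and 2*store(arr, x, 3*y)[c + 3] >= 9.
Check whether 6*store(arr, x, 3*y)[c + 3] + tot >= x + 8 and 3*tot <= 4 and 2*store(arr, x, 3*y)[c + 3] >= 9 implies it.
Every state satisfying the precondition satisfies the weakest precondition: the implication holds.
Answer: valid


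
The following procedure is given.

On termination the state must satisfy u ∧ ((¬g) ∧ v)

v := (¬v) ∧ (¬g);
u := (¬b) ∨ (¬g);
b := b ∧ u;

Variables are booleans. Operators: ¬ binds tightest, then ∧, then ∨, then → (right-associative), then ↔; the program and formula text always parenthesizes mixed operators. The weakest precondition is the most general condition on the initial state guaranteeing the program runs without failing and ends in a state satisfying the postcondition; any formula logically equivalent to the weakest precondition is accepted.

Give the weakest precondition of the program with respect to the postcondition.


Working backward. After the program, the postcondition u ∧ ((¬g) ∧ v) must hold; in canonical form it is u ∧ (¬g) ∧ v.
Before b := b ∧ u: u ∧ (¬g) ∧ v
Before u := (¬b) ∨ (¬g): ((¬b) ∨ (¬g)) ∧ (¬g) ∧ v
Before v := (¬v) ∧ (¬g): ((¬b) ∨ (¬g)) ∧ (¬g) ∧ (¬v)
Answer: WP = ((¬b) ∨ (¬g)) ∧ (¬g) ∧ (¬v)


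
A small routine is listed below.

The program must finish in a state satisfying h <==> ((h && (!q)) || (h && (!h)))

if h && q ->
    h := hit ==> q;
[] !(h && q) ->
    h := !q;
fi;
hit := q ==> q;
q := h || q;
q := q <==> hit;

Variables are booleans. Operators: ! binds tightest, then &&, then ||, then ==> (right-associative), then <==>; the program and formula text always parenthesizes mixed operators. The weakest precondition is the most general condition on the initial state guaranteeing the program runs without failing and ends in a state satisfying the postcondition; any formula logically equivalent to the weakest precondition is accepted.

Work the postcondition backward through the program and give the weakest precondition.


Working backward. After the program, the postcondition h <==> ((h && (!q)) || (h && (!h))) must hold; in canonical form it is h <==> (h && (!q)).
Before q := q <==> hit: h <==> (h && (!(q <==> hit)))
Before q := h || q: h <==> (h && (!((h || q) <==> hit)))
Before hit := q ==> q: h <==> (h && (!(h || q)))
Then branch requires (hit ==> q) <==> ((hit ==> q) && (!((hit ==> q) || q))); else branch requires q.
Before the if: ((h && q) ==> ((hit ==> q) <==> ((hit ==> q) && (!((hit ==> q) || q))))) && ((!(h && q)) ==> q)
Answer: WP = ((h && q) ==> ((hit ==> q) <==> ((hit ==> q) && (!((hit ==> q) || q))))) && ((!(h && q)) ==> q)


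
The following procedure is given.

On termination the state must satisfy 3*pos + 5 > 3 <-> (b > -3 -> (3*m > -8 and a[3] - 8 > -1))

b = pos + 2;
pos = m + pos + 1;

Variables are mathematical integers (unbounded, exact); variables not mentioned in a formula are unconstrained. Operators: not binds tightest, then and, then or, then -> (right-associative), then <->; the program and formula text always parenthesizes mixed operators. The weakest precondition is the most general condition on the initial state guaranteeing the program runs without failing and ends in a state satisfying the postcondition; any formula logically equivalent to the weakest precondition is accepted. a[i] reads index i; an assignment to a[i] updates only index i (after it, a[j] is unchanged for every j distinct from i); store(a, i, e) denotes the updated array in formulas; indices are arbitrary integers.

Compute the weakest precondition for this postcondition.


Working backward. After the program, the postcondition 3*pos + 5 > 3 <-> (b > -3 -> (3*m > -8 and a[3] - 8 > -1)) must hold; in canonical form it is 3*pos > -2 <-> (b > -3 -> (3*m > -8 and a[3] > 7)).
Before pos := m + pos + 1: 3*m + 3*pos > -5 <-> (b > -3 -> (3*m > -8 and a[3] > 7))
Before b := pos + 2: 3*m + 3*pos > -5 <-> (pos > -5 -> (3*m > -8 and a[3] > 7))
Answer: WP = 3*m + 3*pos > -5 <-> (pos > -5 -> (3*m > -8 and a[3] > 7))


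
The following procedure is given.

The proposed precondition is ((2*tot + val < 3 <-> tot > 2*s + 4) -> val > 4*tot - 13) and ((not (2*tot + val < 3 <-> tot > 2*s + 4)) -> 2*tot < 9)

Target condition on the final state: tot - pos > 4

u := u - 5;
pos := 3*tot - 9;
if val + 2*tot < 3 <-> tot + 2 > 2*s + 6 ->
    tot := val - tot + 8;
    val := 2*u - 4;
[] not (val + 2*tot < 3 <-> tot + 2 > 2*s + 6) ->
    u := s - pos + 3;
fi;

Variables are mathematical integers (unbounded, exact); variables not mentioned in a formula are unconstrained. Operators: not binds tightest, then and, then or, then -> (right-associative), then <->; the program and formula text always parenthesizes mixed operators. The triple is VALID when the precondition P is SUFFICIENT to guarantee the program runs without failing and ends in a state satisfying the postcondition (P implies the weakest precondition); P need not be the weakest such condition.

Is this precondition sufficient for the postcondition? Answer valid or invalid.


Working backward. After the program, the postcondition tot - pos > 4 must hold; in canonical form it is tot > pos + 4.
Then branch requires val > pos + tot - 4; else branch requires tot > pos + 4.
Before the if: ((2*tot + val < 3 <-> tot > 2*s + 4) -> val > pos + tot - 4) and ((not (2*tot + val < 3 <-> tot > 2*s + 4)) -> tot > pos + 4)
Before pos := 3*tot - 9: ((2*tot + val < 3 <-> tot > 2*s + 4) -> val > 4*tot - 13) and ((not (2*tot + val < 3 <-> tot > 2*s + 4)) -> 2*tot < 5)
Before u := u - 5: ((2*tot + val < 3 <-> tot > 2*s + 4) -> val > 4*tot - 13) and ((not (2*tot + val < 3 <-> tot > 2*s + 4)) -> 2*tot < 5)
The weakest precondition is ((2*tot + val < 3 <-> tot > 2*s + 4) -> val > 4*tot - 13) and ((not (2*tot + val < 3 <-> tot > 2*s + 4)) -> 2*tot < 5).
Check whether ((2*tot + val < 3 <-> tot > 2*s + 4) -> val > 4*tot - 13) and ((not (2*tot + val < 3 <-> tot > 2*s + 4)) -> 2*tot < 9) implies it.
Countermodel: at the initial state s = 0, tot = 3, val = -4, the precondition holds but the weakest precondition fails.
Answer: invalid


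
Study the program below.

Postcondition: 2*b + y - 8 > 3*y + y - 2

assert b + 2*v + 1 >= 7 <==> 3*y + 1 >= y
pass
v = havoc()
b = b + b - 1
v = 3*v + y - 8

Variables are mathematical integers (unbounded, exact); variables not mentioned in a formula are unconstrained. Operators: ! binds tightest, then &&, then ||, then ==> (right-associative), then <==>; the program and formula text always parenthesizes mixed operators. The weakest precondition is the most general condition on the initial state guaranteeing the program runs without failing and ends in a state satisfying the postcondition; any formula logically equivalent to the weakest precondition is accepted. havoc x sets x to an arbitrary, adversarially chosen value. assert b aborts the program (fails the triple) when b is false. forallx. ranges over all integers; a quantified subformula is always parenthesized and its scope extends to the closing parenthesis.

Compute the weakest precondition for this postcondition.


Working backward. After the program, the postcondition 2*b + y - 8 > 3*y + y - 2 must hold; in canonical form it is 2*b > 3*y + 6.
Before v := 3*v + y - 8: 2*b > 3*y + 6
Before b := b + b - 1: 4*b > 3*y + 8
Before havoc v: 4*b > 3*y + 8
Before skip: 4*b > 3*y + 8
Before assert b + 2*v + 1 >= 7 <==> 3*y + 1 >= y: (b + 2*v >= 6 <==> 2*y >= -1) && 4*b > 3*y + 8
Answer: WP = (b + 2*v >= 6 <==> 2*y >= -1) && 4*b > 3*y + 8


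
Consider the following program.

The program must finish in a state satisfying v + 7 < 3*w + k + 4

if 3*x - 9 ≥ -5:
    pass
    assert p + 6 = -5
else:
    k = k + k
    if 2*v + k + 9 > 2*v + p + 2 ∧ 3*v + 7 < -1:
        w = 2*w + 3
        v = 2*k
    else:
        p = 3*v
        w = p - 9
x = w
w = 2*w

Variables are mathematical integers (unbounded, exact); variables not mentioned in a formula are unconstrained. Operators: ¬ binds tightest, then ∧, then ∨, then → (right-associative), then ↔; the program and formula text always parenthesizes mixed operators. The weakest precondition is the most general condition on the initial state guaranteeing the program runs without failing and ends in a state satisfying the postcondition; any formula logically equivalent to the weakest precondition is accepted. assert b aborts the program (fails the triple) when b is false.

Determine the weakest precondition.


Working backward. After the program, the postcondition v + 7 < 3*w + k + 4 must hold; in canonical form it is v < k + 3*w - 3.
Before w := 2*w: v < k + 6*w - 3
Before x := w: v < k + 6*w - 3
Then branch requires p = -11 ∧ v < k + 6*w - 3; else branch requires ((2*k > p - 7 ∧ 3*v < -8) → 2*k < 12*w + 15) ∧ ((¬(2*k > p - 7 ∧ 3*v < -8)) → 2*k + 17*v > 57).
Before the if: (3*x ≥ 4 → (p = -11 ∧ v < k + 6*w - 3)) ∧ ((¬(3*x ≥ 4)) → (((2*k > p - 7 ∧ 3*v < -8) → 2*k < 12*w + 15) ∧ ((¬(2*k > p - 7 ∧ 3*v < -8)) → 2*k + 17*v > 57)))
Answer: WP = (3*x ≥ 4 → (p = -11 ∧ v < k + 6*w - 3)) ∧ ((¬(3*x ≥ 4)) → (((2*k > p - 7 ∧ 3*v < -8) → 2*k < 12*w + 15) ∧ ((¬(2*k > p - 7 ∧ 3*v < -8)) → 2*k + 17*v > 57)))
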